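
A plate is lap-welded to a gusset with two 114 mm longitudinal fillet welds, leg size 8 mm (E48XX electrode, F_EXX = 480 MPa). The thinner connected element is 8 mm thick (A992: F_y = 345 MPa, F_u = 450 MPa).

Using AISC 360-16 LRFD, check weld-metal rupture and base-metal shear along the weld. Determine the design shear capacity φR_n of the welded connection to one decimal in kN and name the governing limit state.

278.5 kN (weld metal governs)

Weld metal: throat = 0.707×8 = 5.656 mm, L = 2×114 = 228 mm. φR_n = 0.75 × 0.6 × 480 × 5.656 × 228 = 278.5 kN.
Base metal shear (8 mm plate): yield φR_n = 1.0×0.6×345×8×228 = 377.6 kN; rupture φR_n = 0.75×0.6×450×8×228 = 369.4 kN; take 369.4 kN (rupture).
Governing: min(278.5, 369.4) = 278.5 kN → weld metal.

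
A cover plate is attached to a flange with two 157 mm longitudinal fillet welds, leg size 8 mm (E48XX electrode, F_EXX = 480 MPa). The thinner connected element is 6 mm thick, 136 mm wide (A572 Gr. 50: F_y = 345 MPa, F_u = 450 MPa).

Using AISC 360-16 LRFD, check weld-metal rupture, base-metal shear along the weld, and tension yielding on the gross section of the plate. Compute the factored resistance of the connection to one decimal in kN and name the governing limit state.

Weld metal: throat = 0.707×8 = 5.656 mm, L = 2×157 = 314 mm. φR_n = 0.75 × 0.6 × 480 × 5.656 × 314 = 383.6 kN.
Base metal shear (6 mm plate): yield φR_n = 1.0×0.6×345×6×314 = 390.0 kN; rupture φR_n = 0.75×0.6×450×6×314 = 381.5 kN; take 381.5 kN (rupture).
Tension yield (gross): A_g = 136×6 = 816 mm². φR_n = 0.90 × 345 × 816 = 253.4 kN.
Governing: min(383.6, 381.5, 253.4) = 253.4 kN → gross-section yield.

253.4 kN (gross-section yield governs)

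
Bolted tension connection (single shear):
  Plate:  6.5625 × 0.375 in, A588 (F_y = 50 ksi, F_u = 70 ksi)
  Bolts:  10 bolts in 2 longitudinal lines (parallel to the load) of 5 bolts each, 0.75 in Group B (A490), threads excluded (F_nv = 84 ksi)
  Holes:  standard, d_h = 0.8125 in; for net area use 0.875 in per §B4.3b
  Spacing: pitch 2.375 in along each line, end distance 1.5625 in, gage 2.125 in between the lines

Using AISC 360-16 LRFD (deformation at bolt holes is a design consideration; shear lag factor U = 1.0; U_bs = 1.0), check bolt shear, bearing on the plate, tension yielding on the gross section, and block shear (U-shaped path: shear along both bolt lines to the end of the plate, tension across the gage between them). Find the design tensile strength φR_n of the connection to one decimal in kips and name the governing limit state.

110.7 kips (gross-section yield governs)

Bolt shear: A_b = π(0.75)²/4 = 0.44179 in². φR_n = 0.75 × 84 × 0.44179 × 10 × 1 = 278.3 kips.
Bearing (0.375 in plate, F_u = 70 ksi): end bolts L_c = 1.5625 − 0.8125/2 = 1.15625, R_n = min(1.2×1.15625×0.375×70, 2.4×0.75×0.375×70) = 36.422 kips/bolt; interior L_c = 2.375 − 0.8125 = 1.5625, R_n = 47.25 kips/bolt. φR_n = 0.75 × (2×36.422 + 8×47.25) = 338.1 kips.
Tension yield (gross): A_g = 6.5625×0.375 = 2.4609 in². φR_n = 0.90 × 50 × 2.4609 = 110.7 kips.
Block shear: shear path 2×[1.5625+4×2.375] = 2×11.0625 in, A_gv = 8.2969, A_nv = 2×(11.0625 − 4.5×0.875)×0.375 = 5.3438 in²; tension across gage: (2.125 − 1×0.875)×0.375 = 0.46875 in². R_n = min(0.6×70×5.3438, 0.6×50×8.2969) + 1.0×70×0.46875 = min(224.44, 248.91) + 32.813 = 257.25 kips. φR_n = 0.75 × 257.25 = 192.9 kips.
Governing: min(278.3, 338.1, 110.7, 192.9) = 110.7 kips → gross-section yield.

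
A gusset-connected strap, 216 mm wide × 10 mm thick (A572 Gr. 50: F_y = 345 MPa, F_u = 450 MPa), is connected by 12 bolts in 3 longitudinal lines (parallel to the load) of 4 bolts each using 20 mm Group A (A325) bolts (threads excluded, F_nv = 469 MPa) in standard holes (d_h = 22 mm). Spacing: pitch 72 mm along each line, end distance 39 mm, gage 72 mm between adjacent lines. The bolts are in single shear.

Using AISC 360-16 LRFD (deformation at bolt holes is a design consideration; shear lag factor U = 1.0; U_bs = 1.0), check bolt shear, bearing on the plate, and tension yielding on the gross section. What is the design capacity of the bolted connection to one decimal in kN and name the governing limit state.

Bolt shear: A_b = π(20)²/4 = 314.16 mm². φR_n = 0.75 × 469 × 314.16 × 12 × 1 = 1326.1 kN.
Bearing (10 mm plate, F_u = 450 MPa): end bolts L_c = 39 − 22/2 = 28, R_n = min(1.2×28×10×450, 2.4×20×10×450) = 151.2 kN/bolt; interior L_c = 72 − 22 = 50, R_n = 216 kN/bolt. φR_n = 0.75 × (3×151.2 + 9×216) = 1798.2 kN.
Tension yield (gross): A_g = 216×10 = 2160 mm². φR_n = 0.90 × 345 × 2160 = 670.7 kN.
Governing: min(1326.1, 1798.2, 670.7) = 670.7 kN → gross-section yield.

670.7 kN (gross-section yield governs)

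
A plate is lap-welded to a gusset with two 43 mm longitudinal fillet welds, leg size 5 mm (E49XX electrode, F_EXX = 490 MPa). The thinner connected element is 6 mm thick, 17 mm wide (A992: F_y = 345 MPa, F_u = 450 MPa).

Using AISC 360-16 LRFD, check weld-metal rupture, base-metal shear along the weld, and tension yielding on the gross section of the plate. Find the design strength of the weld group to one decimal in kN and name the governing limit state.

Weld metal: throat = 0.707×5 = 3.535 mm, L = 2×43 = 86 mm. φR_n = 0.75 × 0.6 × 490 × 3.535 × 86 = 67.0 kN.
Base metal shear (6 mm plate): yield φR_n = 1.0×0.6×345×6×86 = 106.8 kN; rupture φR_n = 0.75×0.6×450×6×86 = 104.5 kN; take 104.5 kN (rupture).
Tension yield (gross): A_g = 17×6 = 102 mm². φR_n = 0.90 × 345 × 102 = 31.7 kN.
Governing: min(67.0, 104.5, 31.7) = 31.7 kN → gross-section yield.

31.7 kN (gross-section yield governs)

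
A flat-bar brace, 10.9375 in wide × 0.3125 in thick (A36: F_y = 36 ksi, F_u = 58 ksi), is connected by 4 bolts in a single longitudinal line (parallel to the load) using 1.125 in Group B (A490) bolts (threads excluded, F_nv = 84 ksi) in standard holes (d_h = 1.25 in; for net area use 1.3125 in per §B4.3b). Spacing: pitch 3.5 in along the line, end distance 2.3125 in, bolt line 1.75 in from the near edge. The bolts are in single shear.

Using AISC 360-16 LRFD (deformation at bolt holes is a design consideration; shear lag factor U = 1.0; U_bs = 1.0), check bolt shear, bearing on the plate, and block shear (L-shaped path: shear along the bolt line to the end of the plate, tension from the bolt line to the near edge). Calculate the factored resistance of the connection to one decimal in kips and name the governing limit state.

79.7 kips (block shear governs)

Bolt shear: A_b = π(1.125)²/4 = 0.99402 in². φR_n = 0.75 × 84 × 0.99402 × 4 × 1 = 250.5 kips.
Bearing (0.3125 in plate, F_u = 58 ksi): end bolts L_c = 2.3125 − 1.25/2 = 1.6875, R_n = min(1.2×1.6875×0.3125×58, 2.4×1.125×0.3125×58) = 36.703 kips/bolt; interior L_c = 3.5 − 1.25 = 2.25, R_n = 48.938 kips/bolt. φR_n = 0.75 × (1×36.703 + 3×48.938) = 137.6 kips.
Block shear: shear path 1×[2.3125+3×3.5] = 1×12.8125 in, A_gv = 4.0039, A_nv = 1×(12.8125 − 3.5×1.3125)×0.3125 = 2.5684 in²; tension to near edge: (1.75 − 0.5×1.3125)×0.3125 = 0.3418 in². R_n = min(0.6×58×2.5684, 0.6×36×4.0039) + 1.0×58×0.3418 = min(89.38, 86.484) + 19.824 = 106.31 kips. φR_n = 0.75 × 106.31 = 79.7 kips.
Governing: min(250.5, 137.6, 79.7) = 79.7 kips → block shear.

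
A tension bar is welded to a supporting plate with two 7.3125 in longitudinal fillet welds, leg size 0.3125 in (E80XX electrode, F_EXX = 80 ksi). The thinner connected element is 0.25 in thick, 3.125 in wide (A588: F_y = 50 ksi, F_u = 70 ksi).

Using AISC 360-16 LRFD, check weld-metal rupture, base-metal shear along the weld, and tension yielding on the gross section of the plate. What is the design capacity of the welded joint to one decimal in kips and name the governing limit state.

35.2 kips (gross-section yield governs)

Weld metal: throat = 0.707×0.3125 = 0.22094 in, L = 2×7.3125 = 14.625 in. φR_n = 0.75 × 0.6 × 80 × 0.22094 × 14.625 = 116.3 kips.
Base metal shear (0.25 in plate): yield φR_n = 1.0×0.6×50×0.25×14.625 = 109.7 kips; rupture φR_n = 0.75×0.6×70×0.25×14.625 = 115.2 kips; take 109.7 kips (yield).
Tension yield (gross): A_g = 3.125×0.25 = 0.78125 in². φR_n = 0.90 × 50 × 0.78125 = 35.2 kips.
Governing: min(116.3, 109.7, 35.2) = 35.2 kips → gross-section yield.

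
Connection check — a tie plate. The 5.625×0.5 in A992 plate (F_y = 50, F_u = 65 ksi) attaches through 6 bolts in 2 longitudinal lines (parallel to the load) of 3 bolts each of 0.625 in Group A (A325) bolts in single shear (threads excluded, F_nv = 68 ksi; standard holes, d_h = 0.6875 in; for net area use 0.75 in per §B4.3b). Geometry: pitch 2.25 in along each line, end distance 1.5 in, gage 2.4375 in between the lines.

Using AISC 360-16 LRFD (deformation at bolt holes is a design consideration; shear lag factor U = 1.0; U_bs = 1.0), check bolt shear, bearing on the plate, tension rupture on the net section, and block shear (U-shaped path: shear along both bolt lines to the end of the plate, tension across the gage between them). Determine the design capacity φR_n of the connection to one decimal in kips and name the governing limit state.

93.9 kips (bolt shear governs)

Bolt shear: A_b = π(0.625)²/4 = 0.3068 in². φR_n = 0.75 × 68 × 0.3068 × 6 × 1 = 93.9 kips.
Bearing (0.5 in plate, F_u = 65 ksi): end bolts L_c = 1.5 − 0.6875/2 = 1.15625, R_n = min(1.2×1.15625×0.5×65, 2.4×0.625×0.5×65) = 45.094 kips/bolt; interior L_c = 2.25 − 0.6875 = 1.5625, R_n = 48.75 kips/bolt. φR_n = 0.75 × (2×45.094 + 4×48.75) = 213.9 kips.
Tension rupture (net): A_n = (5.625 − 2×0.75)×0.5 = 2.0625 in² (U = 1.0, A_e = A_n). φR_n = 0.75 × 65 × 2.0625 = 100.5 kips.
Block shear: shear path 2×[1.5+2×2.25] = 2×6 in, A_gv = 6, A_nv = 2×(6 − 2.5×0.75)×0.5 = 4.125 in²; tension across gage: (2.4375 − 1×0.75)×0.5 = 0.84375 in². R_n = min(0.6×65×4.125, 0.6×50×6) + 1.0×65×0.84375 = min(160.88, 180) + 54.844 = 215.72 kips. φR_n = 0.75 × 215.72 = 161.8 kips.
Governing: min(93.9, 213.9, 100.5, 161.8) = 93.9 kips → bolt shear.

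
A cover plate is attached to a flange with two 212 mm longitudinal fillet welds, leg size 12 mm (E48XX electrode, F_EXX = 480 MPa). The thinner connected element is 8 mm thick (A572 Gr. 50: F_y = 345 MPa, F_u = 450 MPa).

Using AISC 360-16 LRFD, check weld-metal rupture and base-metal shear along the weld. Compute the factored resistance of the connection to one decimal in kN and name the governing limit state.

686.9 kN (base-metal shear governs)

Weld metal: throat = 0.707×12 = 8.484 mm, L = 2×212 = 424 mm. φR_n = 0.75 × 0.6 × 480 × 8.484 × 424 = 777.0 kN.
Base metal shear (8 mm plate): yield φR_n = 1.0×0.6×345×8×424 = 702.1 kN; rupture φR_n = 0.75×0.6×450×8×424 = 686.9 kN; take 686.9 kN (rupture).
Governing: min(777.0, 686.9) = 686.9 kN → base-metal shear.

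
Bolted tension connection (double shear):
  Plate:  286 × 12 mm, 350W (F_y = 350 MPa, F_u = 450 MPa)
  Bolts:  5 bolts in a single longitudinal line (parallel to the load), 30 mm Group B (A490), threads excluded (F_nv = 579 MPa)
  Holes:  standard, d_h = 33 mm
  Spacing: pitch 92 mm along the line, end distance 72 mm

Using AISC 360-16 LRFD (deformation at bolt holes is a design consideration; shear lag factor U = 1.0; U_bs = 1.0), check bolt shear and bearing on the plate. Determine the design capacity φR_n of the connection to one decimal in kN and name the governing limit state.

1416.7 kN (bearing governs)

Bolt shear: A_b = π(30)²/4 = 706.86 mm². φR_n = 0.75 × 579 × 706.86 × 5 × 2 = 3069.5 kN.
Bearing (12 mm plate, F_u = 450 MPa): end bolts L_c = 72 − 33/2 = 55.5, R_n = min(1.2×55.5×12×450, 2.4×30×12×450) = 359.64 kN/bolt; interior L_c = 92 − 33 = 59, R_n = 382.32 kN/bolt. φR_n = 0.75 × (1×359.64 + 4×382.32) = 1416.7 kN.
Governing: min(3069.5, 1416.7) = 1416.7 kN → bearing.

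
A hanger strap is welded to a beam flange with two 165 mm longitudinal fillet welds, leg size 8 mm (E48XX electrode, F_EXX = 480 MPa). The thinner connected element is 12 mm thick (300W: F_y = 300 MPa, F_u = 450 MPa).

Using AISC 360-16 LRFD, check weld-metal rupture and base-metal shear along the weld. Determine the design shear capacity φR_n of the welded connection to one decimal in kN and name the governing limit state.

403.2 kN (weld metal governs)

Weld metal: throat = 0.707×8 = 5.656 mm, L = 2×165 = 330 mm. φR_n = 0.75 × 0.6 × 480 × 5.656 × 330 = 403.2 kN.
Base metal shear (12 mm plate): yield φR_n = 1.0×0.6×300×12×330 = 712.8 kN; rupture φR_n = 0.75×0.6×450×12×330 = 801.9 kN; take 712.8 kN (yield).
Governing: min(403.2, 712.8) = 403.2 kN → weld metal.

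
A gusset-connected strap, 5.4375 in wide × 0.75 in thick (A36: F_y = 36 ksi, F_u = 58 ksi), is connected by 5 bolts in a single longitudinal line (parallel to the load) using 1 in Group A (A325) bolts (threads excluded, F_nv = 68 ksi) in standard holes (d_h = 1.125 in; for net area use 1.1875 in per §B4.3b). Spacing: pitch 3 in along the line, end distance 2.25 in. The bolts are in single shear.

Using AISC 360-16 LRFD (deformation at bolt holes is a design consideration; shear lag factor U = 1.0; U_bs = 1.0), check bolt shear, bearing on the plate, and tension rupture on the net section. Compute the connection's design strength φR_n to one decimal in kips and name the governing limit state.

138.7 kips (net-section rupture governs)

Bolt shear: A_b = π(1)²/4 = 0.7854 in². φR_n = 0.75 × 68 × 0.7854 × 5 × 1 = 200.3 kips.
Bearing (0.75 in plate, F_u = 58 ksi): end bolts L_c = 2.25 − 1.125/2 = 1.6875, R_n = min(1.2×1.6875×0.75×58, 2.4×1×0.75×58) = 88.088 kips/bolt; interior L_c = 3 − 1.125 = 1.875, R_n = 97.875 kips/bolt. φR_n = 0.75 × (1×88.088 + 4×97.875) = 359.7 kips.
Tension rupture (net): A_n = (5.4375 − 1×1.1875)×0.75 = 3.1875 in² (U = 1.0, A_e = A_n). φR_n = 0.75 × 58 × 3.1875 = 138.7 kips.
Governing: min(200.3, 359.7, 138.7) = 138.7 kips → net-section rupture.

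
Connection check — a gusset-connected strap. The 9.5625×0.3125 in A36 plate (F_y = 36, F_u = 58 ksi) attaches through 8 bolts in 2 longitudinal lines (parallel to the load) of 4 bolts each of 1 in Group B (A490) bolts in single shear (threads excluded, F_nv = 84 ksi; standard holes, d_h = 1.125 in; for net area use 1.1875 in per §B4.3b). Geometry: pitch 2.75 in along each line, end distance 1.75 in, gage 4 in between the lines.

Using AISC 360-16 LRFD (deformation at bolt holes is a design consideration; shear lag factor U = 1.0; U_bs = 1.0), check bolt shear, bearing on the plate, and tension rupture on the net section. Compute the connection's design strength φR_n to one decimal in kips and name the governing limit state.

Bolt shear: A_b = π(1)²/4 = 0.7854 in². φR_n = 0.75 × 84 × 0.7854 × 8 × 1 = 395.8 kips.
Bearing (0.3125 in plate, F_u = 58 ksi): end bolts L_c = 1.75 − 1.125/2 = 1.1875, R_n = min(1.2×1.1875×0.3125×58, 2.4×1×0.3125×58) = 25.828 kips/bolt; interior L_c = 2.75 − 1.125 = 1.625, R_n = 35.344 kips/bolt. φR_n = 0.75 × (2×25.828 + 6×35.344) = 197.8 kips.
Tension rupture (net): A_n = (9.5625 − 2×1.1875)×0.3125 = 2.2461 in² (U = 1.0, A_e = A_n). φR_n = 0.75 × 58 × 2.2461 = 97.7 kips.
Governing: min(395.8, 197.8, 97.7) = 97.7 kips → net-section rupture.

97.7 kips (net-section rupture governs)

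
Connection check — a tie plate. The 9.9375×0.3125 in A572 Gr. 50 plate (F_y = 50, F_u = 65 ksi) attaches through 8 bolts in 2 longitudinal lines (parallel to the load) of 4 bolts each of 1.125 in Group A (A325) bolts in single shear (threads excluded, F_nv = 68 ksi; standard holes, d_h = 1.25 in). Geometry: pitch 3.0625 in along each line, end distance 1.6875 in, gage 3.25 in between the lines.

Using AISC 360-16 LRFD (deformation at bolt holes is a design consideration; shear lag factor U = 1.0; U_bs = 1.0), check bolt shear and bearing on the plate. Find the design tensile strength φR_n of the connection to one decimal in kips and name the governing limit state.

237.7 kips (bearing governs)

Bolt shear: A_b = π(1.125)²/4 = 0.99402 in². φR_n = 0.75 × 68 × 0.99402 × 8 × 1 = 405.6 kips.
Bearing (0.3125 in plate, F_u = 65 ksi): end bolts L_c = 1.6875 − 1.25/2 = 1.0625, R_n = min(1.2×1.0625×0.3125×65, 2.4×1.125×0.3125×65) = 25.898 kips/bolt; interior L_c = 3.0625 − 1.25 = 1.8125, R_n = 44.18 kips/bolt. φR_n = 0.75 × (2×25.898 + 6×44.18) = 237.7 kips.
Governing: min(405.6, 237.7) = 237.7 kips → bearing.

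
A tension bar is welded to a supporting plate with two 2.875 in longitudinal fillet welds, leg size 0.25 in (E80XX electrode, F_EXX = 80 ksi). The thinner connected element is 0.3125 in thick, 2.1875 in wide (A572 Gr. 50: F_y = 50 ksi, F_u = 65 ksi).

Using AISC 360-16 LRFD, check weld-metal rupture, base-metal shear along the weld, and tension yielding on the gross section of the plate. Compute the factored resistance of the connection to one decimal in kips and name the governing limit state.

Weld metal: throat = 0.707×0.25 = 0.17675 in, L = 2×2.875 = 5.75 in. φR_n = 0.75 × 0.6 × 80 × 0.17675 × 5.75 = 36.6 kips.
Base metal shear (0.3125 in plate): yield φR_n = 1.0×0.6×50×0.3125×5.75 = 53.9 kips; rupture φR_n = 0.75×0.6×65×0.3125×5.75 = 52.6 kips; take 52.6 kips (rupture).
Tension yield (gross): A_g = 2.1875×0.3125 = 0.68359 in². φR_n = 0.90 × 50 × 0.68359 = 30.8 kips.
Governing: min(36.6, 52.6, 30.8) = 30.8 kips → gross-section yield.

30.8 kips (gross-section yield governs)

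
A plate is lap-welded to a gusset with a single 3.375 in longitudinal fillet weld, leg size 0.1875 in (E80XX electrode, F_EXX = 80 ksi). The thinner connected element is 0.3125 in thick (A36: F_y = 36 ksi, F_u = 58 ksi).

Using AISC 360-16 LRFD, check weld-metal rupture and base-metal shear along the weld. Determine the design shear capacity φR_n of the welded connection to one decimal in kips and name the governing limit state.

Weld metal: throat = 0.707×0.1875 = 0.13256 in, L = 3.375 in. φR_n = 0.75 × 0.6 × 80 × 0.13256 × 3.375 = 16.1 kips.
Base metal shear (0.3125 in plate): yield φR_n = 1.0×0.6×36×0.3125×3.375 = 22.8 kips; rupture φR_n = 0.75×0.6×58×0.3125×3.375 = 27.5 kips; take 22.8 kips (yield).
Governing: min(16.1, 22.8) = 16.1 kips → weld metal.

16.1 kips (weld metal governs)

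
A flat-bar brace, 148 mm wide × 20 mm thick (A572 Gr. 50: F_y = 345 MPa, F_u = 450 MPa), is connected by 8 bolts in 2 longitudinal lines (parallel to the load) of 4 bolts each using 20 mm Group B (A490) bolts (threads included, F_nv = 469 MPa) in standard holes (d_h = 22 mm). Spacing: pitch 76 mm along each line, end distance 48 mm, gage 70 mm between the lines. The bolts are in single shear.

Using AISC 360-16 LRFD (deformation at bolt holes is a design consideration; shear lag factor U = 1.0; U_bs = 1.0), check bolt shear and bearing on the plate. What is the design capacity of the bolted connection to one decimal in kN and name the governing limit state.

884.0 kN (bolt shear governs)

Bolt shear: A_b = π(20)²/4 = 314.16 mm². φR_n = 0.75 × 469 × 314.16 × 8 × 1 = 884.0 kN.
Bearing (20 mm plate, F_u = 450 MPa): end bolts L_c = 48 − 22/2 = 37, R_n = min(1.2×37×20×450, 2.4×20×20×450) = 399.6 kN/bolt; interior L_c = 76 − 22 = 54, R_n = 432 kN/bolt. φR_n = 0.75 × (2×399.6 + 6×432) = 2543.4 kN.
Governing: min(884.0, 2543.4) = 884.0 kN → bolt shear.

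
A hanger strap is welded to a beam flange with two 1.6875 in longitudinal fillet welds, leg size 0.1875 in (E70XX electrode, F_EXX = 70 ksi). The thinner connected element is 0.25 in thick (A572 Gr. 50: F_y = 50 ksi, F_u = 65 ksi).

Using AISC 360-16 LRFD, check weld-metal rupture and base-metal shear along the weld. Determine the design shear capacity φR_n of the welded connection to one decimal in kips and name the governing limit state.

14.1 kips (weld metal governs)

Weld metal: throat = 0.707×0.1875 = 0.13256 in, L = 2×1.6875 = 3.375 in. φR_n = 0.75 × 0.6 × 70 × 0.13256 × 3.375 = 14.1 kips.
Base metal shear (0.25 in plate): yield φR_n = 1.0×0.6×50×0.25×3.375 = 25.3 kips; rupture φR_n = 0.75×0.6×65×0.25×3.375 = 24.7 kips; take 24.7 kips (rupture).
Governing: min(14.1, 24.7) = 14.1 kips → weld metal.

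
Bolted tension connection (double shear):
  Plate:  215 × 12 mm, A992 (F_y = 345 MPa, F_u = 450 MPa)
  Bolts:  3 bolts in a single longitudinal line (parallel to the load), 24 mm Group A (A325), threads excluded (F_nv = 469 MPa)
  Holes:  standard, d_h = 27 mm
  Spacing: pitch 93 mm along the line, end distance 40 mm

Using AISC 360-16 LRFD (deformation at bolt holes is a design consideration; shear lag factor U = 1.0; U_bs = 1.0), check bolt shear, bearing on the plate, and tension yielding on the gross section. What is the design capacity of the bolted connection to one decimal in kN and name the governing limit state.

595.4 kN (bearing governs)

Bolt shear: A_b = π(24)²/4 = 452.39 mm². φR_n = 0.75 × 469 × 452.39 × 3 × 2 = 954.8 kN.
Bearing (12 mm plate, F_u = 450 MPa): end bolts L_c = 40 − 27/2 = 26.5, R_n = min(1.2×26.5×12×450, 2.4×24×12×450) = 171.72 kN/bolt; interior L_c = 93 − 27 = 66, R_n = 311.04 kN/bolt. φR_n = 0.75 × (1×171.72 + 2×311.04) = 595.4 kN.
Tension yield (gross): A_g = 215×12 = 2580 mm². φR_n = 0.90 × 345 × 2580 = 801.1 kN.
Governing: min(954.8, 595.4, 801.1) = 595.4 kN → bearing.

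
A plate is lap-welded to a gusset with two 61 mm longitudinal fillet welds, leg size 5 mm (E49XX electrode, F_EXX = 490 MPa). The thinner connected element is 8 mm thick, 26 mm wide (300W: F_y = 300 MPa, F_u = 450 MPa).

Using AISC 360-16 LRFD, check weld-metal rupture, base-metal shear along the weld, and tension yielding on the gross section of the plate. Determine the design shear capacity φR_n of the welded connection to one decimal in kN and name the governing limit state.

56.2 kN (gross-section yield governs)

Weld metal: throat = 0.707×5 = 3.535 mm, L = 2×61 = 122 mm. φR_n = 0.75 × 0.6 × 490 × 3.535 × 122 = 95.1 kN.
Base metal shear (8 mm plate): yield φR_n = 1.0×0.6×300×8×122 = 175.7 kN; rupture φR_n = 0.75×0.6×450×8×122 = 197.6 kN; take 175.7 kN (yield).
Tension yield (gross): A_g = 26×8 = 208 mm². φR_n = 0.90 × 300 × 208 = 56.2 kN.
Governing: min(95.1, 175.7, 56.2) = 56.2 kN → gross-section yield.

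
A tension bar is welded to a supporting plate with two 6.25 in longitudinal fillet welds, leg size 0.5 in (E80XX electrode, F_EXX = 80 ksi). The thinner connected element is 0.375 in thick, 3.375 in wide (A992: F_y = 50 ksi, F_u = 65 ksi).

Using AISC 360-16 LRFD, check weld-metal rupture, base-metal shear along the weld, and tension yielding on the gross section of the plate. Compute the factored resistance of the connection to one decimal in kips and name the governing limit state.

Weld metal: throat = 0.707×0.5 = 0.3535 in, L = 2×6.25 = 12.5 in. φR_n = 0.75 × 0.6 × 80 × 0.3535 × 12.5 = 159.1 kips.
Base metal shear (0.375 in plate): yield φR_n = 1.0×0.6×50×0.375×12.5 = 140.6 kips; rupture φR_n = 0.75×0.6×65×0.375×12.5 = 137.1 kips; take 137.1 kips (rupture).
Tension yield (gross): A_g = 3.375×0.375 = 1.2656 in². φR_n = 0.90 × 50 × 1.2656 = 57.0 kips.
Governing: min(159.1, 137.1, 57.0) = 57.0 kips → gross-section yield.

57.0 kips (gross-section yield governs)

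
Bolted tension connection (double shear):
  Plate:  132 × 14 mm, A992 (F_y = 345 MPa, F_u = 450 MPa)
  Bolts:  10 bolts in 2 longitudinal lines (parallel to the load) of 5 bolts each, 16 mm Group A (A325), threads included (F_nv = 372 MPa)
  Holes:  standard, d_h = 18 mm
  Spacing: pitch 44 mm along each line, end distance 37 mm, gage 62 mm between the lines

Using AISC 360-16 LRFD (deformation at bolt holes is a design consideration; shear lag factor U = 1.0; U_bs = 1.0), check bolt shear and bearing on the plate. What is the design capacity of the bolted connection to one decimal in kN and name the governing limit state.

Bolt shear: A_b = π(16)²/4 = 201.06 mm². φR_n = 0.75 × 372 × 201.06 × 10 × 2 = 1121.9 kN.
Bearing (14 mm plate, F_u = 450 MPa): end bolts L_c = 37 − 18/2 = 28, R_n = min(1.2×28×14×450, 2.4×16×14×450) = 211.68 kN/bolt; interior L_c = 44 − 18 = 26, R_n = 196.56 kN/bolt. φR_n = 0.75 × (2×211.68 + 8×196.56) = 1496.9 kN.
Governing: min(1121.9, 1496.9) = 1121.9 kN → bolt shear.

1121.9 kN (bolt shear governs)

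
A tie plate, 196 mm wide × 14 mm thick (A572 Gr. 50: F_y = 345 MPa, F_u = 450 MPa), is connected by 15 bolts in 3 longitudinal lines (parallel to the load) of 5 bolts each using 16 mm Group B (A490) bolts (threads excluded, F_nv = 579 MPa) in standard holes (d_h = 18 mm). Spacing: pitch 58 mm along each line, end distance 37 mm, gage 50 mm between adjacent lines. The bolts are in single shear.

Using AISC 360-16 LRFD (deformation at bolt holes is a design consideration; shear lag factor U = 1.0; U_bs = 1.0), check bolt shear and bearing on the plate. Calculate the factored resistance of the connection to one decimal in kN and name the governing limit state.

Bolt shear: A_b = π(16)²/4 = 201.06 mm². φR_n = 0.75 × 579 × 201.06 × 15 × 1 = 1309.7 kN.
Bearing (14 mm plate, F_u = 450 MPa): end bolts L_c = 37 − 18/2 = 28, R_n = min(1.2×28×14×450, 2.4×16×14×450) = 211.68 kN/bolt; interior L_c = 58 − 18 = 40, R_n = 241.92 kN/bolt. φR_n = 0.75 × (3×211.68 + 12×241.92) = 2653.6 kN.
Governing: min(1309.7, 2653.6) = 1309.7 kN → bolt shear.

1309.7 kN (bolt shear governs)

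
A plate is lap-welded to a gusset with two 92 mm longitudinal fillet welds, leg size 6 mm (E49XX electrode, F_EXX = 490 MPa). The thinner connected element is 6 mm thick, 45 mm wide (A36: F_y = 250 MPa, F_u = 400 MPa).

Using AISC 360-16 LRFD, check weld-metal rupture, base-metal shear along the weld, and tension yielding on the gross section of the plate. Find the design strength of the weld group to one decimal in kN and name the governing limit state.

60.8 kN (gross-section yield governs)

Weld metal: throat = 0.707×6 = 4.242 mm, L = 2×92 = 184 mm. φR_n = 0.75 × 0.6 × 490 × 4.242 × 184 = 172.1 kN.
Base metal shear (6 mm plate): yield φR_n = 1.0×0.6×250×6×184 = 165.6 kN; rupture φR_n = 0.75×0.6×400×6×184 = 198.7 kN; take 165.6 kN (yield).
Tension yield (gross): A_g = 45×6 = 270 mm². φR_n = 0.90 × 250 × 270 = 60.8 kN.
Governing: min(172.1, 165.6, 60.8) = 60.8 kN → gross-section yield.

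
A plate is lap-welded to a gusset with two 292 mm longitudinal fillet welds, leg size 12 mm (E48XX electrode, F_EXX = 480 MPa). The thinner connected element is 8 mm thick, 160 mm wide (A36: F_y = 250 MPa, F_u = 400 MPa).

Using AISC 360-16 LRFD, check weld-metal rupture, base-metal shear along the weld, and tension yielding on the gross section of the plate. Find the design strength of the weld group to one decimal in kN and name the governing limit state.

288.0 kN (gross-section yield governs)

Weld metal: throat = 0.707×12 = 8.484 mm, L = 2×292 = 584 mm. φR_n = 0.75 × 0.6 × 480 × 8.484 × 584 = 1070.2 kN.
Base metal shear (8 mm plate): yield φR_n = 1.0×0.6×250×8×584 = 700.8 kN; rupture φR_n = 0.75×0.6×400×8×584 = 841.0 kN; take 700.8 kN (yield).
Tension yield (gross): A_g = 160×8 = 1280 mm². φR_n = 0.90 × 250 × 1280 = 288.0 kN.
Governing: min(1070.2, 700.8, 288.0) = 288.0 kN → gross-section yield.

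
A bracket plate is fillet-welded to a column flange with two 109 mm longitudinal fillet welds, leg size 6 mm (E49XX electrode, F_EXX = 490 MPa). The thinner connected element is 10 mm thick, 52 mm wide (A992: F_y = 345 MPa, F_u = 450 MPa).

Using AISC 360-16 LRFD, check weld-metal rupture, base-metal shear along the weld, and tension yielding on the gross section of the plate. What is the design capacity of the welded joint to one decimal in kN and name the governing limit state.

Weld metal: throat = 0.707×6 = 4.242 mm, L = 2×109 = 218 mm. φR_n = 0.75 × 0.6 × 490 × 4.242 × 218 = 203.9 kN.
Base metal shear (10 mm plate): yield φR_n = 1.0×0.6×345×10×218 = 451.3 kN; rupture φR_n = 0.75×0.6×450×10×218 = 441.5 kN; take 441.5 kN (rupture).
Tension yield (gross): A_g = 52×10 = 520 mm². φR_n = 0.90 × 345 × 520 = 161.5 kN.
Governing: min(203.9, 441.5, 161.5) = 161.5 kN → gross-section yield.

161.5 kN (gross-section yield governs)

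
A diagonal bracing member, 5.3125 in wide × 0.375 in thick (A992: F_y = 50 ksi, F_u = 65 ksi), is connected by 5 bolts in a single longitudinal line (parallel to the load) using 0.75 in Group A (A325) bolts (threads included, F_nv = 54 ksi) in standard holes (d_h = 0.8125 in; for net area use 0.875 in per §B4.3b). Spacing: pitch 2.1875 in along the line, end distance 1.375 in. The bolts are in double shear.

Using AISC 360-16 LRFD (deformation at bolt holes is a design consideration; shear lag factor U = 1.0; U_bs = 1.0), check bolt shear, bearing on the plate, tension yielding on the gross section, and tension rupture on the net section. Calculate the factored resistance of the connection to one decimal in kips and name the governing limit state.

Bolt shear: A_b = π(0.75)²/4 = 0.44179 in². φR_n = 0.75 × 54 × 0.44179 × 5 × 2 = 178.9 kips.
Bearing (0.375 in plate, F_u = 65 ksi): end bolts L_c = 1.375 − 0.8125/2 = 0.96875, R_n = min(1.2×0.96875×0.375×65, 2.4×0.75×0.375×65) = 28.336 kips/bolt; interior L_c = 2.1875 − 0.8125 = 1.375, R_n = 40.219 kips/bolt. φR_n = 0.75 × (1×28.336 + 4×40.219) = 141.9 kips.
Tension yield (gross): A_g = 5.3125×0.375 = 1.9922 in². φR_n = 0.90 × 50 × 1.9922 = 89.6 kips.
Tension rupture (net): A_n = (5.3125 − 1×0.875)×0.375 = 1.6641 in² (U = 1.0, A_e = A_n). φR_n = 0.75 × 65 × 1.6641 = 81.1 kips.
Governing: min(178.9, 141.9, 89.6, 81.1) = 81.1 kips → net-section rupture.

81.1 kips (net-section rupture governs)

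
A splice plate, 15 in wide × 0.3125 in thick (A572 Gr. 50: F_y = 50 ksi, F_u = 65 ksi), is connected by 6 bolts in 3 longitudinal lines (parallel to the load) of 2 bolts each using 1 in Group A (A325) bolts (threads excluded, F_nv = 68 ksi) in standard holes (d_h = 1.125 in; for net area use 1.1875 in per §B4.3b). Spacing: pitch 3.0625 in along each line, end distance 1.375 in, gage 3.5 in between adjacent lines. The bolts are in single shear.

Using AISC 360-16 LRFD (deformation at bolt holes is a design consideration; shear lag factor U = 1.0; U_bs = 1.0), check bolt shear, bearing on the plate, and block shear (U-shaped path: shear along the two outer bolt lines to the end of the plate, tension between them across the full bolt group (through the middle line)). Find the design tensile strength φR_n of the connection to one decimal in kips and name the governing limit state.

Bolt shear: A_b = π(1)²/4 = 0.7854 in². φR_n = 0.75 × 68 × 0.7854 × 6 × 1 = 240.3 kips.
Bearing (0.3125 in plate, F_u = 65 ksi): end bolts L_c = 1.375 − 1.125/2 = 0.8125, R_n = min(1.2×0.8125×0.3125×65, 2.4×1×0.3125×65) = 19.805 kips/bolt; interior L_c = 3.0625 − 1.125 = 1.9375, R_n = 47.227 kips/bolt. φR_n = 0.75 × (3×19.805 + 3×47.227) = 150.8 kips.
Block shear: shear path 2×[1.375+1×3.0625] = 2×4.4375 in, A_gv = 2.7734, A_nv = 2×(4.4375 − 1.5×1.1875)×0.3125 = 1.6602 in²; tension across gage: (7 − 2×1.1875)×0.3125 = 1.4453 in². R_n = min(0.6×65×1.6602, 0.6×50×2.7734) + 1.0×65×1.4453 = min(64.748, 83.202) + 93.945 = 158.69 kips. φR_n = 0.75 × 158.69 = 119.0 kips.
Governing: min(240.3, 150.8, 119.0) = 119.0 kips → block shear.

119.0 kips (block shear governs)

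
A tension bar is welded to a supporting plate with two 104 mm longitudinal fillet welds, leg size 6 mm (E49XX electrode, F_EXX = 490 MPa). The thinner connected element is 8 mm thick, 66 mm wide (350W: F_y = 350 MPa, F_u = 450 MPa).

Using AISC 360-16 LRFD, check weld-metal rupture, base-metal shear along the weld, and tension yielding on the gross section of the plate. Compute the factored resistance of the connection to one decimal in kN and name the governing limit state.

166.3 kN (gross-section yield governs)

Weld metal: throat = 0.707×6 = 4.242 mm, L = 2×104 = 208 mm. φR_n = 0.75 × 0.6 × 490 × 4.242 × 208 = 194.6 kN.
Base metal shear (8 mm plate): yield φR_n = 1.0×0.6×350×8×208 = 349.4 kN; rupture φR_n = 0.75×0.6×450×8×208 = 337.0 kN; take 337.0 kN (rupture).
Tension yield (gross): A_g = 66×8 = 528 mm². φR_n = 0.90 × 350 × 528 = 166.3 kN.
Governing: min(194.6, 337.0, 166.3) = 166.3 kN → gross-section yield.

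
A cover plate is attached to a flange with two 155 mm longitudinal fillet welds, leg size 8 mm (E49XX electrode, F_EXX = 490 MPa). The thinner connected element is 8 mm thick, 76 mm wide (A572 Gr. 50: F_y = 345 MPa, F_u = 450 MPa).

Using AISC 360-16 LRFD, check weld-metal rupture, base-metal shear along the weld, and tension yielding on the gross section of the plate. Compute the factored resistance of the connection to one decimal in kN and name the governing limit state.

Weld metal: throat = 0.707×8 = 5.656 mm, L = 2×155 = 310 mm. φR_n = 0.75 × 0.6 × 490 × 5.656 × 310 = 386.6 kN.
Base metal shear (8 mm plate): yield φR_n = 1.0×0.6×345×8×310 = 513.4 kN; rupture φR_n = 0.75×0.6×450×8×310 = 502.2 kN; take 502.2 kN (rupture).
Tension yield (gross): A_g = 76×8 = 608 mm². φR_n = 0.90 × 345 × 608 = 188.8 kN.
Governing: min(386.6, 502.2, 188.8) = 188.8 kN → gross-section yield.

188.8 kN (gross-section yield governs)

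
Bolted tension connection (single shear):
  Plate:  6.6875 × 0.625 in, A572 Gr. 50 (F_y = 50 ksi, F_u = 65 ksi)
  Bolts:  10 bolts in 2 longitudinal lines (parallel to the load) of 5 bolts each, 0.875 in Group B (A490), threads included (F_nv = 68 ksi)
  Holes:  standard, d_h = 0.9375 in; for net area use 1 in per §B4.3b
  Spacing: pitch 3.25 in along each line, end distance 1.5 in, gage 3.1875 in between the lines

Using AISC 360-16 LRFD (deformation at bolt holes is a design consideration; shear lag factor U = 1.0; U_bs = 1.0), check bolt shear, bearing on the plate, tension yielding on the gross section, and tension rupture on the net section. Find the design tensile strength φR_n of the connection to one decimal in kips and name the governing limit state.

Bolt shear: A_b = π(0.875)²/4 = 0.60132 in². φR_n = 0.75 × 68 × 0.60132 × 10 × 1 = 306.7 kips.
Bearing (0.625 in plate, F_u = 65 ksi): end bolts L_c = 1.5 − 0.9375/2 = 1.03125, R_n = min(1.2×1.03125×0.625×65, 2.4×0.875×0.625×65) = 50.273 kips/bolt; interior L_c = 3.25 − 0.9375 = 2.3125, R_n = 85.313 kips/bolt. φR_n = 0.75 × (2×50.273 + 8×85.313) = 587.3 kips.
Tension yield (gross): A_g = 6.6875×0.625 = 4.1797 in². φR_n = 0.90 × 50 × 4.1797 = 188.1 kips.
Tension rupture (net): A_n = (6.6875 − 2×1)×0.625 = 2.9297 in² (U = 1.0, A_e = A_n). φR_n = 0.75 × 65 × 2.9297 = 142.8 kips.
Governing: min(306.7, 587.3, 188.1, 142.8) = 142.8 kips → net-section rupture.

142.8 kips (net-section rupture governs)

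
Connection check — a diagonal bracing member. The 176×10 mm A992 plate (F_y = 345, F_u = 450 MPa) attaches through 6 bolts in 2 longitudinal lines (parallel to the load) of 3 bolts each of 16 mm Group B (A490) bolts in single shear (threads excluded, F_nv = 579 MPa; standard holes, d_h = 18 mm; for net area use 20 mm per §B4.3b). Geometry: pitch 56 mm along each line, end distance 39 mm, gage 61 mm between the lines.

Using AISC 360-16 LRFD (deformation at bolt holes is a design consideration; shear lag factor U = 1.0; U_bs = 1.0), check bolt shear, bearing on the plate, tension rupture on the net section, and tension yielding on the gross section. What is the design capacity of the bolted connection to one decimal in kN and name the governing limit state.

459.0 kN (net-section rupture governs)

Bolt shear: A_b = π(16)²/4 = 201.06 mm². φR_n = 0.75 × 579 × 201.06 × 6 × 1 = 523.9 kN.
Bearing (10 mm plate, F_u = 450 MPa): end bolts L_c = 39 − 18/2 = 30, R_n = min(1.2×30×10×450, 2.4×16×10×450) = 162 kN/bolt; interior L_c = 56 − 18 = 38, R_n = 172.8 kN/bolt. φR_n = 0.75 × (2×162 + 4×172.8) = 761.4 kN.
Tension rupture (net): A_n = (176 − 2×20)×10 = 1360 mm² (U = 1.0, A_e = A_n). φR_n = 0.75 × 450 × 1360 = 459.0 kN.
Tension yield (gross): A_g = 176×10 = 1760 mm². φR_n = 0.90 × 345 × 1760 = 546.5 kN.
Governing: min(523.9, 761.4, 459.0, 546.5) = 459.0 kN → net-section rupture.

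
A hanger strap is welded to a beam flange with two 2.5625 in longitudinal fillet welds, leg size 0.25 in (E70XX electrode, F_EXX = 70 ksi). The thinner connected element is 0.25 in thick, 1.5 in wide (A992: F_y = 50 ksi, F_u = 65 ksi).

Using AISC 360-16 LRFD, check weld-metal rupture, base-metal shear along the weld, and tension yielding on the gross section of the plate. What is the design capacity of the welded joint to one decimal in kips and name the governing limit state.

16.9 kips (gross-section yield governs)

Weld metal: throat = 0.707×0.25 = 0.17675 in, L = 2×2.5625 = 5.125 in. φR_n = 0.75 × 0.6 × 70 × 0.17675 × 5.125 = 28.5 kips.
Base metal shear (0.25 in plate): yield φR_n = 1.0×0.6×50×0.25×5.125 = 38.4 kips; rupture φR_n = 0.75×0.6×65×0.25×5.125 = 37.5 kips; take 37.5 kips (rupture).
Tension yield (gross): A_g = 1.5×0.25 = 0.375 in². φR_n = 0.90 × 50 × 0.375 = 16.9 kips.
Governing: min(28.5, 37.5, 16.9) = 16.9 kips → gross-section yield.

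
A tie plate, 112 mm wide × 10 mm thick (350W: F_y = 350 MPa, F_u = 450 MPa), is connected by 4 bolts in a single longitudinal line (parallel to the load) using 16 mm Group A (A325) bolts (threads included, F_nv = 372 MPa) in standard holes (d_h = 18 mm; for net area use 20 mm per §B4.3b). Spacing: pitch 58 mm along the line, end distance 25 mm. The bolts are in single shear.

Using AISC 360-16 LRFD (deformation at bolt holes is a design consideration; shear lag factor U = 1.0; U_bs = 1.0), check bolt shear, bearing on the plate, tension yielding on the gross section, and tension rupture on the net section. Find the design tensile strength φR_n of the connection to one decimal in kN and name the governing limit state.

Bolt shear: A_b = π(16)²/4 = 201.06 mm². φR_n = 0.75 × 372 × 201.06 × 4 × 1 = 224.4 kN.
Bearing (10 mm plate, F_u = 450 MPa): end bolts L_c = 25 − 18/2 = 16, R_n = min(1.2×16×10×450, 2.4×16×10×450) = 86.4 kN/bolt; interior L_c = 58 − 18 = 40, R_n = 172.8 kN/bolt. φR_n = 0.75 × (1×86.4 + 3×172.8) = 453.6 kN.
Tension yield (gross): A_g = 112×10 = 1120 mm². φR_n = 0.90 × 350 × 1120 = 352.8 kN.
Tension rupture (net): A_n = (112 − 1×20)×10 = 920 mm² (U = 1.0, A_e = A_n). φR_n = 0.75 × 450 × 920 = 310.5 kN.
Governing: min(224.4, 453.6, 352.8, 310.5) = 224.4 kN → bolt shear.

224.4 kN (bolt shear governs)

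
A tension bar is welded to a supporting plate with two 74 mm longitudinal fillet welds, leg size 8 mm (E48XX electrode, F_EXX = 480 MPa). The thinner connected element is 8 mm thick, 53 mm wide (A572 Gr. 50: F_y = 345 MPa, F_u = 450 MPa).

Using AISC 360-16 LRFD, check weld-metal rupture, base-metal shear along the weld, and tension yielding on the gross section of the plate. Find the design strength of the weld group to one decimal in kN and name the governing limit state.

Weld metal: throat = 0.707×8 = 5.656 mm, L = 2×74 = 148 mm. φR_n = 0.75 × 0.6 × 480 × 5.656 × 148 = 180.8 kN.
Base metal shear (8 mm plate): yield φR_n = 1.0×0.6×345×8×148 = 245.1 kN; rupture φR_n = 0.75×0.6×450×8×148 = 239.8 kN; take 239.8 kN (rupture).
Tension yield (gross): A_g = 53×8 = 424 mm². φR_n = 0.90 × 345 × 424 = 131.7 kN.
Governing: min(180.8, 239.8, 131.7) = 131.7 kN → gross-section yield.

131.7 kN (gross-section yield governs)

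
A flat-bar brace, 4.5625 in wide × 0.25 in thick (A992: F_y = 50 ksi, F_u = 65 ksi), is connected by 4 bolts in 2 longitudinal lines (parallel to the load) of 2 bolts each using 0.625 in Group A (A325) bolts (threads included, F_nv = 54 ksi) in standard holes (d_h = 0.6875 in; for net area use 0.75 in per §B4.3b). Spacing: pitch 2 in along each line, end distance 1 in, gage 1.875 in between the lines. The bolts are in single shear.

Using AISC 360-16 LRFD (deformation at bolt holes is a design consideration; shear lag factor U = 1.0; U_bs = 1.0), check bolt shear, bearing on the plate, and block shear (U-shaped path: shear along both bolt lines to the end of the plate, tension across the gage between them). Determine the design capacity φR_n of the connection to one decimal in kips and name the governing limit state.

41.1 kips (block shear governs)

Bolt shear: A_b = π(0.625)²/4 = 0.3068 in². φR_n = 0.75 × 54 × 0.3068 × 4 × 1 = 49.7 kips.
Bearing (0.25 in plate, F_u = 65 ksi): end bolts L_c = 1 − 0.6875/2 = 0.65625, R_n = min(1.2×0.65625×0.25×65, 2.4×0.625×0.25×65) = 12.797 kips/bolt; interior L_c = 2 − 0.6875 = 1.3125, R_n = 24.375 kips/bolt. φR_n = 0.75 × (2×12.797 + 2×24.375) = 55.8 kips.
Block shear: shear path 2×[1+1×2] = 2×3 in, A_gv = 1.5, A_nv = 2×(3 − 1.5×0.75)×0.25 = 0.9375 in²; tension across gage: (1.875 − 1×0.75)×0.25 = 0.28125 in². R_n = min(0.6×65×0.9375, 0.6×50×1.5) + 1.0×65×0.28125 = min(36.563, 45) + 18.281 = 54.844 kips. φR_n = 0.75 × 54.844 = 41.1 kips.
Governing: min(49.7, 55.8, 41.1) = 41.1 kips → block shear.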